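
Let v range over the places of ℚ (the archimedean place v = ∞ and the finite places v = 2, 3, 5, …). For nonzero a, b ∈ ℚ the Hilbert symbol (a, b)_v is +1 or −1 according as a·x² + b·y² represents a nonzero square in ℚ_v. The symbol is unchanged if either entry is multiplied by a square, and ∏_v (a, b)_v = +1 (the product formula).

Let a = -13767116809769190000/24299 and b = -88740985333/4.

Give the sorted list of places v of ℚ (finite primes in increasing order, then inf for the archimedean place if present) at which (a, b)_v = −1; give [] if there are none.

Mod squares: a ≡ -82621, b ≡ -13. Check v ∈ {∞, 2, 3, 5, 7, 11, 13, 19, 29, 37, 47}.
v=2: v_2(a)=4, v_2(b)=-2; units ≡ 3, 3 (mod 8); ε·ε+αω+βω = 1·1+4·1+-2·1 ≡ 1  ⇒  (a,b)_2 = -1.
v=3: a=3^2·(≡2), b=3^0·(≡2) mod 3; (2|3)=-1, (2|3)=-1; (−1)^{2·0·1}·(-1)^0·(-1)^2 = +1.
v=29: a=29^3·(≡23), b=29^2·(≡22) mod 29; (23|29)=+1, (22|29)=+1; (−1)^{3·2·14}·(+1)^2·(+1)^3 = +1.
v=47: a=47^-2·(≡44), b=47^0·(≡1) mod 47; (44|47)=-1, (1|47)=+1; (−1)^{-2·0·23}·(-1)^0·(+1)^-2 = +1.
v=5: a=5^4·(≡4), b=5^0·(≡3) mod 5; (4|5)=+1, (3|5)=-1; (−1)^{4·0·2}·(+1)^0·(-1)^4 = +1.
v=∞: -82621 < 0 and -13 < 0  ⇒  (a,b)_∞ = -1.
v=19: a=19^2·(≡18), b=19^0·(≡17) mod 19; (18|19)=-1, (17|19)=+1; (−1)^{2·0·9}·(-1)^0·(+1)^2 = +1.
v=11: a=11^-1·(≡6), b=11^2·(≡9) mod 11; (6|11)=-1, (9|11)=+1; (−1)^{-1·2·5}·(-1)^2·(+1)^-1 = +1.
v=37: a=37^3·(≡24), b=37^2·(≡15) mod 37; (24|37)=-1, (15|37)=-1; (−1)^{3·2·18}·(-1)^2·(-1)^3 = -1.
v=13: a=13^0·(≡5), b=13^1·(≡4) mod 13; (5|13)=-1, (4|13)=+1; (−1)^{0·1·6}·(-1)^1·(+1)^0 = -1.
v=7: a=7^3·(≡5), b=7^2·(≡2) mod 7; (5|7)=-1, (2|7)=+1; (−1)^{3·2·3}·(-1)^2·(+1)^3 = +1.
|Ram(-82621, -13)| = 4, even; anisotropic at {2, 13, 37, ∞}.

[2, 13, 37, inf]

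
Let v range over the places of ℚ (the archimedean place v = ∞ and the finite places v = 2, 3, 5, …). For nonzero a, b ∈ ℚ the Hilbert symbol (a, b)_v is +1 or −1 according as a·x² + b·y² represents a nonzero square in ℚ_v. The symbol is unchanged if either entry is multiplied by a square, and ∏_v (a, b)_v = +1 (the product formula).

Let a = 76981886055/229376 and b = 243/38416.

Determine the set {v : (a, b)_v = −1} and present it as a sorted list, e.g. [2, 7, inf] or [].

[2, 5, 7, 29]

(a, b) ≡ (225330, 3) mod (ℚ^×)²; places V = {2, 3, 5, 7, 29, 37, ∞}.
(a,b)_7: α=-1, u≡4; β=-4, v≡6 (mod 7); (4|7)=+1, (6|7)=-1; sign (−1)^0·+1^-4·-1^-1 = -1.
(a,b)_∞: sgn(225330)=+, sgn(3)=+, so +1.
(a,b)_3: α=15, u≡2; β=5, v≡1 (mod 3); (2|3)=-1, (1|3)=+1; sign (−1)^1·-1^5·+1^15 = +1.
(a,b)_29: α=1, u≡21; β=0, v≡2 (mod 29); (21|29)=-1, (2|29)=-1; sign (−1)^0·-1^0·-1^1 = -1.
(a,b)_5: α=1, u≡1; β=0, v≡3 (mod 5); (1|5)=+1, (3|5)=-1; sign (−1)^0·+1^0·-1^1 = -1.
(a,b)_37: α=1, u≡6; β=0, v≡28 (mod 37); (6|37)=-1, (28|37)=+1; sign (−1)^0·-1^0·+1^1 = +1.
(a,b)_2: α=-15, β=-4; u≡1, v≡3 (mod 8); ε(u)ε(v)=0·1, αω(v)=-15·1, βω(u)=-4·0; sum ≡ 1  ⇒  -1.
|Ram(225330, 3)| = 4, even; anisotropic at {2, 5, 7, 29}.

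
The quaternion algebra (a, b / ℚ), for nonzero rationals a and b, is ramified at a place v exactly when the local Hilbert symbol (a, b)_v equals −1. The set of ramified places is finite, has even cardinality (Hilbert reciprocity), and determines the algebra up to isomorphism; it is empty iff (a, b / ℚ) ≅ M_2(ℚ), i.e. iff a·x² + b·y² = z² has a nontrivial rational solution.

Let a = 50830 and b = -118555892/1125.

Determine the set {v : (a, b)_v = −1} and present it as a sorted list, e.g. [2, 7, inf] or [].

[2, 5, 7, 17]

Mod squares: a ≡ 50830, b ≡ -10465. Check v ∈ {∞, 2, 3, 5, 7, 13, 17, 23}.
v=5: a=5^1·(≡1), b=5^-3·(≡2) mod 5; (1|5)=+1, (2|5)=-1; (−1)^{1·-3·2}·(+1)^-3·(-1)^1 = -1.
v=2: v_2(a)=1, v_2(b)=2; units ≡ 7, 7 (mod 8); ε·ε+αω+βω = 1·1+1·0+2·0 ≡ 1  ⇒  (a,b)_2 = -1.
v=17: a=17^1·(≡15), b=17^2·(≡11) mod 17; (15|17)=+1, (11|17)=-1; (−1)^{1·2·8}·(+1)^2·(-1)^1 = -1.
v=13: a=13^1·(≡10), b=13^1·(≡9) mod 13; (10|13)=+1, (9|13)=+1; (−1)^{1·1·6}·(+1)^1·(+1)^1 = +1.
v=3: a=3^0·(≡1), b=3^-2·(≡2) mod 3; (1|3)=+1, (2|3)=-1; (−1)^{0·-2·1}·(+1)^-2·(-1)^0 = +1.
v=23: a=23^1·(≡2), b=23^1·(≡14) mod 23; (2|23)=+1, (14|23)=-1; (−1)^{1·1·11}·(+1)^1·(-1)^1 = +1.
v=7: a=7^0·(≡3), b=7^3·(≡6) mod 7; (3|7)=-1, (6|7)=-1; (−1)^{0·3·3}·(-1)^3·(-1)^0 = -1.
v=∞: 50830 > 0 and -10465 < 0  ⇒  (a,b)_∞ = +1.
(50830, -10465 / ℚ) ramifies at {2, 5, 7, 17}: a division algebra.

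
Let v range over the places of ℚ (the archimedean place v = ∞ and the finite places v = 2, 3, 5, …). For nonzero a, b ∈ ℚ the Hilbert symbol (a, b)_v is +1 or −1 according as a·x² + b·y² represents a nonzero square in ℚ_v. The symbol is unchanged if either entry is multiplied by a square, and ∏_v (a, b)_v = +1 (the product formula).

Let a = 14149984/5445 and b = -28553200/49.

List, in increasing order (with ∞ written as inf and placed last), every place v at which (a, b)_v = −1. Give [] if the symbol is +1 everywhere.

[5, 13]

Mod squares: a ≡ 3230, b ≡ -247. Check v ∈ {∞, 2, 3, 5, 7, 11, 13, 17, 19, 37}.
v=∞: 3230 > 0 and -247 < 0  ⇒  (a,b)_∞ = +1.
v=13: a=13^0·(≡11), b=13^1·(≡8) mod 13; (11|13)=-1, (8|13)=-1; (−1)^{0·1·6}·(-1)^1·(-1)^0 = -1.
v=3: a=3^-2·(≡2), b=3^0·(≡2) mod 3; (2|3)=-1, (2|3)=-1; (−1)^{-2·0·1}·(-1)^0·(-1)^-2 = +1.
v=17: a=17^1·(≡3), b=17^2·(≡15) mod 17; (3|17)=-1, (15|17)=+1; (−1)^{1·2·8}·(-1)^2·(+1)^1 = +1.
v=7: a=7^0·(≡5), b=7^-2·(≡3) mod 7; (5|7)=-1, (3|7)=-1; (−1)^{0·-2·3}·(-1)^-2·(-1)^0 = +1.
v=2: v_2(a)=5, v_2(b)=4; units ≡ 7, 1 (mod 8); ε·ε+αω+βω = 1·0+5·0+4·0 ≡ 0  ⇒  (a,b)_2 = +1.
v=37: a=37^2·(≡33), b=37^0·(≡12) mod 37; (33|37)=+1, (12|37)=+1; (−1)^{2·0·18}·(+1)^0·(+1)^2 = +1.
v=11: a=11^-2·(≡2), b=11^0·(≡10) mod 11; (2|11)=-1, (10|11)=-1; (−1)^{-2·0·5}·(-1)^0·(-1)^-2 = +1.
v=5: a=5^-1·(≡1), b=5^2·(≡3) mod 5; (1|5)=+1, (3|5)=-1; (−1)^{-1·2·2}·(+1)^2·(-1)^-1 = -1.
v=19: a=19^1·(≡8), b=19^1·(≡16) mod 19; (8|19)=-1, (16|19)=+1; (−1)^{1·1·9}·(-1)^1·(+1)^1 = +1.
|Ram(3230, -247)| = 2, even; anisotropic at {5, 13}.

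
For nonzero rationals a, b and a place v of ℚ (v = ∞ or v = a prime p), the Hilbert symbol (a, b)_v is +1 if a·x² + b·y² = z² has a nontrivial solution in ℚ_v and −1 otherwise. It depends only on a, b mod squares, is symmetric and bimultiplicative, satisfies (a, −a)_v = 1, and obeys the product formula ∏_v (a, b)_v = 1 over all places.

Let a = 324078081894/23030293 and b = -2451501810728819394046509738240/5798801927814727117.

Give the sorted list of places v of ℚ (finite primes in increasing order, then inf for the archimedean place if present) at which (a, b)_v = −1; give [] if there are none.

[3, 5, 13, 17]

Mod squares: a ≡ 78, b ≡ -23205. Check v ∈ {∞, 2, 3, 5, 7, 11, 13, 17, 29, 31}.
v=∞: 78 > 0 and -23205 < 0  ⇒  (a,b)_∞ = +1.
v=5: a=5^0·(≡3), b=5^1·(≡1) mod 5; (3|5)=-1, (1|5)=+1; (−1)^{0·1·2}·(-1)^1·(+1)^0 = -1.
v=29: a=29^0·(≡6), b=29^-2·(≡22) mod 29; (6|29)=+1, (22|29)=+1; (−1)^{0·-2·14}·(+1)^-2·(+1)^0 = +1.
v=17: a=17^2·(≡10), b=17^3·(≡6) mod 17; (10|17)=-1, (6|17)=-1; (−1)^{2·3·8}·(-1)^3·(-1)^2 = -1.
v=2: v_2(a)=1, v_2(b)=8; units ≡ 7, 3 (mod 8); ε·ε+αω+βω = 1·1+1·1+8·0 ≡ 0  ⇒  (a,b)_2 = +1.
v=11: a=11^-6·(≡3), b=11^-12·(≡4) mod 11; (3|11)=+1, (4|11)=+1; (−1)^{-6·-12·5}·(+1)^-12·(+1)^-6 = +1.
v=31: a=31^2·(≡16), b=31^4·(≡10) mod 31; (16|31)=+1, (10|31)=+1; (−1)^{2·4·15}·(+1)^4·(+1)^2 = +1.
v=7: a=7^4·(≡2), b=7^9·(≡3) mod 7; (2|7)=+1, (3|7)=-1; (−1)^{4·9·3}·(+1)^9·(-1)^4 = +1.
v=3: a=3^5·(≡2), b=3^21·(≡2) mod 3; (2|3)=-1, (2|3)=-1; (−1)^{5·21·1}·(-1)^21·(-1)^5 = -1.
v=13: a=13^-1·(≡5), b=13^-3·(≡1) mod 13; (5|13)=-1, (1|13)=+1; (−1)^{-1·-3·6}·(-1)^-3·(+1)^-1 = -1.
|Ram(78, -23205)| = 4, even; anisotropic at {3, 5, 13, 17}.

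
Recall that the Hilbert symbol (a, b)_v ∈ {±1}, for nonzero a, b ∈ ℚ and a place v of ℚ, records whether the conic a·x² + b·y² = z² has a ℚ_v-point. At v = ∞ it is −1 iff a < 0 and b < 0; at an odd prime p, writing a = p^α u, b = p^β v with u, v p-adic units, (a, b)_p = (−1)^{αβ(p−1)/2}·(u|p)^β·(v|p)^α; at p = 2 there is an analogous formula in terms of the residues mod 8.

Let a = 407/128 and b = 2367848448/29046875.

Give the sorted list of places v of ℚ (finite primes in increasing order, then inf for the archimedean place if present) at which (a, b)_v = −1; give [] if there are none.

(a, b) ≡ (814, 176638) mod (ℚ^×)²; places V = {2, 3, 5, 7, 11, 13, 31, 37, ∞}.
(a,b)_∞: sgn(814)=+, sgn(176638)=+, so +1.
(a,b)_2: α=-7, β=15; u≡7, v≡7 (mod 8); ε(u)ε(v)=1·1, αω(v)=-7·0, βω(u)=15·0; sum ≡ 1  ⇒  -1.
(a,b)_5: α=0, u≡4; β=-6, v≡2 (mod 5); (4|5)=+1, (2|5)=-1; sign (−1)^0·+1^-6·-1^0 = +1.
(a,b)_37: α=1, u≡5; β=1, v≡3 (mod 37); (5|37)=-1, (3|37)=+1; sign (−1)^0·-1^1·+1^1 = -1.
(a,b)_7: α=0, u≡4; β=1, v≡3 (mod 7); (4|7)=+1, (3|7)=-1; sign (−1)^0·+1^1·-1^0 = +1.
(a,b)_11: α=1, u≡10; β=-1, v≡1 (mod 11); (10|11)=-1, (1|11)=+1; sign (−1)^1·-1^-1·+1^1 = +1.
(a,b)_3: α=0, u≡1; β=2, v≡1 (mod 3); (1|3)=+1, (1|3)=+1; sign (−1)^0·+1^2·+1^0 = +1.
(a,b)_13: α=0, u≡11; β=-2, v≡2 (mod 13); (11|13)=-1, (2|13)=-1; sign (−1)^0·-1^-2·-1^0 = +1.
(a,b)_31: α=0, u≡1; β=1, v≡25 (mod 31); (1|31)=+1, (25|31)=+1; sign (−1)^0·+1^1·+1^0 = +1.
Ram(814, 176638) = {2, 37}; no ℚ_2-point on the conic.

[2, 37]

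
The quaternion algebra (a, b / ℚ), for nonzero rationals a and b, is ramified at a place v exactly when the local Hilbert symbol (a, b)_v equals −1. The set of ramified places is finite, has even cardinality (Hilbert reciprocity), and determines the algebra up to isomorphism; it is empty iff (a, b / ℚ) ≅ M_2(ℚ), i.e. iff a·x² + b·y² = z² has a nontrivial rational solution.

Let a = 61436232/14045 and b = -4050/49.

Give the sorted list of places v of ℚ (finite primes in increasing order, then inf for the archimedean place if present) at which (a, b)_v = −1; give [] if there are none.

[2, 5]

Mod squares: a ≡ 5610, b ≡ -2. Check v ∈ {∞, 2, 3, 5, 7, 11, 13, 17, 53}.
v=53: a=53^-2·(≡2), b=53^0·(≡32) mod 53; (2|53)=-1, (32|53)=-1; (−1)^{-2·0·26}·(-1)^0·(-1)^-2 = +1.
v=3: a=3^5·(≡1), b=3^4·(≡1) mod 3; (1|3)=+1, (1|3)=+1; (−1)^{5·4·1}·(+1)^4·(+1)^5 = +1.
v=2: v_2(a)=3, v_2(b)=1; units ≡ 5, 7 (mod 8); ε·ε+αω+βω = 0·1+3·0+1·1 ≡ 1  ⇒  (a,b)_2 = -1.
v=13: a=13^2·(≡7), b=13^0·(≡11) mod 13; (7|13)=-1, (11|13)=-1; (−1)^{2·0·6}·(-1)^0·(-1)^2 = +1.
v=∞: 5610 > 0 and -2 < 0  ⇒  (a,b)_∞ = +1.
v=7: a=7^0·(≡6), b=7^-2·(≡3) mod 7; (6|7)=-1, (3|7)=-1; (−1)^{0·-2·3}·(-1)^-2·(-1)^0 = +1.
v=5: a=5^-1·(≡3), b=5^2·(≡2) mod 5; (3|5)=-1, (2|5)=-1; (−1)^{-1·2·2}·(-1)^2·(-1)^-1 = -1.
v=11: a=11^1·(≡3), b=11^0·(≡4) mod 11; (3|11)=+1, (4|11)=+1; (−1)^{1·0·5}·(+1)^0·(+1)^1 = +1.
v=17: a=17^1·(≡12), b=17^0·(≡2) mod 17; (12|17)=-1, (2|17)=+1; (−1)^{1·0·8}·(-1)^0·(+1)^1 = +1.
|Ram(5610, -2)| = 2, even; anisotropic at {2, 5}.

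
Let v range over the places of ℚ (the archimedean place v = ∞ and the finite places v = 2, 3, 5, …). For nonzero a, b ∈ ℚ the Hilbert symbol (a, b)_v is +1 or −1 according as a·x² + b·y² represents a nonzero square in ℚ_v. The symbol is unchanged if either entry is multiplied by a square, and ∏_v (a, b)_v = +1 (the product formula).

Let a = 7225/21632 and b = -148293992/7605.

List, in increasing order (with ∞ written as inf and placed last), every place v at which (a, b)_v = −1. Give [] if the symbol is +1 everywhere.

(a, b) ≡ (2, -13090) mod (ℚ^×)²; places V = {2, 3, 5, 7, 11, 13, 17, ∞}.
(a,b)_3: α=0, u≡2; β=-2, v≡2 (mod 3); (2|3)=-1, (2|3)=-1; sign (−1)^0·-1^-2·-1^0 = +1.
(a,b)_5: α=2, u≡2; β=-1, v≡3 (mod 5); (2|5)=-1, (3|5)=-1; sign (−1)^0·-1^-1·-1^2 = -1.
(a,b)_13: α=-2, u≡8; β=-2, v≡4 (mod 13); (8|13)=-1, (4|13)=+1; sign (−1)^0·-1^-2·+1^-2 = +1.
(a,b)_17: α=2, u≡1; β=3, v≡7 (mod 17); (1|17)=+1, (7|17)=-1; sign (−1)^0·+1^3·-1^2 = +1.
(a,b)_11: α=0, u≡7; β=1, v≡5 (mod 11); (7|11)=-1, (5|11)=+1; sign (−1)^0·-1^1·+1^0 = -1.
(a,b)_∞: sgn(2)=+, sgn(-13090)=−, so +1.
(a,b)_7: α=0, u≡4; β=3, v≡6 (mod 7); (4|7)=+1, (6|7)=-1; sign (−1)^0·+1^3·-1^0 = +1.
(a,b)_2: α=-7, β=3; u≡1, v≡7 (mod 8); ε(u)ε(v)=0·1, αω(v)=-7·0, βω(u)=3·0; sum ≡ 0  ⇒  +1.
|Ram(2, -13090)| = 2, even; anisotropic at {5, 11}.

[5, 11]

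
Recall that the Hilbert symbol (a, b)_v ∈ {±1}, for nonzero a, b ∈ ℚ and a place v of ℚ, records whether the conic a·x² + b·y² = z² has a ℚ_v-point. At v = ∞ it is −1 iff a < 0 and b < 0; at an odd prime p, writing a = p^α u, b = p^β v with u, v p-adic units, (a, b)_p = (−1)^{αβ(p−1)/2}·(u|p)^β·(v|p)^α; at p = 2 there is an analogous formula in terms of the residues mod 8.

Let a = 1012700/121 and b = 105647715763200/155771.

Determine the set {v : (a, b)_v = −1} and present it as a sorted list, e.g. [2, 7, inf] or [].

Mod squares: a ≡ 10127, b ≡ 368467. Check v ∈ {∞, 2, 3, 5, 7, 11, 13, 17, 19, 41, 43}.
v=41: a=41^1·(≡32), b=41^1·(≡16) mod 41; (32|41)=+1, (16|41)=+1; (−1)^{1·1·20}·(+1)^1·(+1)^1 = +1.
v=7: a=7^0·(≡5), b=7^-2·(≡2) mod 7; (5|7)=-1, (2|7)=+1; (−1)^{0·-2·3}·(-1)^-2·(+1)^0 = +1.
v=∞: 10127 > 0 and 368467 > 0  ⇒  (a,b)_∞ = +1.
v=2: v_2(a)=2, v_2(b)=10; units ≡ 7, 3 (mod 8); ε·ε+αω+βω = 1·1+2·1+10·0 ≡ 1  ⇒  (a,b)_2 = -1.
v=3: a=3^0·(≡2), b=3^6·(≡1) mod 3; (2|3)=-1, (1|3)=+1; (−1)^{0·6·1}·(-1)^6·(+1)^0 = +1.
v=13: a=13^1·(≡1), b=13^2·(≡8) mod 13; (1|13)=+1, (8|13)=-1; (−1)^{1·2·6}·(+1)^2·(-1)^1 = -1.
v=11: a=11^-2·(≡7), b=11^-1·(≡7) mod 11; (7|11)=-1, (7|11)=-1; (−1)^{-2·-1·5}·(-1)^-1·(-1)^-2 = -1.
v=43: a=43^0·(≡26), b=43^1·(≡18) mod 43; (26|43)=-1, (18|43)=-1; (−1)^{0·1·21}·(-1)^1·(-1)^0 = -1.
v=19: a=19^1·(≡17), b=19^1·(≡14) mod 19; (17|19)=+1, (14|19)=-1; (−1)^{1·1·9}·(+1)^1·(-1)^1 = +1.
v=5: a=5^2·(≡3), b=5^2·(≡3) mod 5; (3|5)=-1, (3|5)=-1; (−1)^{2·2·2}·(-1)^2·(-1)^2 = +1.
v=17: a=17^0·(≡5), b=17^-2·(≡9) mod 17; (5|17)=-1, (9|17)=+1; (−1)^{0·-2·8}·(-1)^-2·(+1)^0 = +1.
(10127, 368467 / ℚ) ramifies at {2, 11, 13, 43}: a division algebra.

[2, 11, 13, 43]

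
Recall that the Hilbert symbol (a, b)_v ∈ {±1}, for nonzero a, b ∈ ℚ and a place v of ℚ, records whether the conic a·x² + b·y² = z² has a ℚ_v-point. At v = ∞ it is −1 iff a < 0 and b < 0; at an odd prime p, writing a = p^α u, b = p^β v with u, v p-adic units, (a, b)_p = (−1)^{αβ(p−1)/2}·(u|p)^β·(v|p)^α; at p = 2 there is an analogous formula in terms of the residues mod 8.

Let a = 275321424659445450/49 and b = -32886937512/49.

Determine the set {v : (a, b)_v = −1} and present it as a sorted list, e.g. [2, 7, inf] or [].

[13, 29]

Mod squares: a ≡ 682, b ≡ -7549802. Check v ∈ {∞, 2, 3, 5, 7, 11, 13, 17, 19, 29, 31}.
v=5: a=5^2·(≡2), b=5^0·(≡2) mod 5; (2|5)=-1, (2|5)=-1; (−1)^{2·0·2}·(-1)^0·(-1)^2 = +1.
v=19: a=19^2·(≡1), b=19^1·(≡14) mod 19; (1|19)=+1, (14|19)=-1; (−1)^{2·1·9}·(+1)^1·(-1)^2 = +1.
v=29: a=29^2·(≡12), b=29^1·(≡13) mod 29; (12|29)=-1, (13|29)=+1; (−1)^{2·1·14}·(-1)^1·(+1)^2 = -1.
v=3: a=3^2·(≡1), b=3^2·(≡1) mod 3; (1|3)=+1, (1|3)=+1; (−1)^{2·2·1}·(+1)^2·(+1)^2 = +1.
v=17: a=17^2·(≡1), b=17^1·(≡13) mod 17; (1|17)=+1, (13|17)=+1; (−1)^{2·1·8}·(+1)^1·(+1)^2 = +1.
v=11: a=11^3·(≡7), b=11^2·(≡9) mod 11; (7|11)=-1, (9|11)=+1; (−1)^{3·2·5}·(-1)^2·(+1)^3 = +1.
v=13: a=13^2·(≡5), b=13^1·(≡6) mod 13; (5|13)=-1, (6|13)=-1; (−1)^{2·1·6}·(-1)^1·(-1)^2 = -1.
v=31: a=31^1·(≡15), b=31^1·(≡5) mod 31; (15|31)=-1, (5|31)=+1; (−1)^{1·1·15}·(-1)^1·(+1)^1 = +1.
v=7: a=7^-2·(≡6), b=7^-2·(≡5) mod 7; (6|7)=-1, (5|7)=-1; (−1)^{-2·-2·3}·(-1)^-2·(-1)^-2 = +1.
v=∞: 682 > 0 and -7549802 < 0  ⇒  (a,b)_∞ = +1.
v=2: v_2(a)=1, v_2(b)=3; units ≡ 5, 3 (mod 8); ε·ε+αω+βω = 0·1+1·1+3·1 ≡ 0  ⇒  (a,b)_2 = +1.
|Ram(682, -7549802)| = 2, even; anisotropic at {13, 29}.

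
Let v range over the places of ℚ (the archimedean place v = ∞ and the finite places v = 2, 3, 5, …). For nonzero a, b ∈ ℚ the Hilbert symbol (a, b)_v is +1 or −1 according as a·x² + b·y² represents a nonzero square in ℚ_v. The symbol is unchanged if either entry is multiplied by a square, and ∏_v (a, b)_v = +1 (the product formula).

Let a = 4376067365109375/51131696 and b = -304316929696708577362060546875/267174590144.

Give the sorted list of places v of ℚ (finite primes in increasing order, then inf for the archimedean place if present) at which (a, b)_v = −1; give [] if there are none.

(a, b) ≡ (7293, -36465) mod (ℚ^×)²; places V = {2, 3, 5, 7, 11, 13, 17, 23, 31, ∞}.
(a,b)_17: α=3, u≡15; β=5, v≡11 (mod 17); (15|17)=+1, (11|17)=-1; sign (−1)^0·+1^5·-1^3 = -1.
(a,b)_2: α=-4, β=-6; u≡5, v≡7 (mod 8); ε(u)ε(v)=0·1, αω(v)=-4·0, βω(u)=-6·1; sum ≡ 0  ⇒  +1.
(a,b)_7: α=-4, u≡6; β=-2, v≡3 (mod 7); (6|7)=-1, (3|7)=-1; sign (−1)^0·-1^-2·-1^-4 = +1.
(a,b)_23: α=0, u≡6; β=-2, v≡3 (mod 23); (6|23)=+1, (3|23)=+1; sign (−1)^0·+1^-2·+1^0 = +1.
(a,b)_3: α=3, u≡1; β=9, v≡1 (mod 3); (1|3)=+1, (1|3)=+1; sign (−1)^1·+1^9·+1^3 = -1.
(a,b)_11: α=-3, u≡3; β=-5, v≡6 (mod 11); (3|11)=+1, (6|11)=-1; sign (−1)^1·+1^-5·-1^-3 = +1.
(a,b)_31: α=2, u≡5; β=2, v≡30 (mod 31); (5|31)=+1, (30|31)=-1; sign (−1)^0·+1^2·-1^2 = +1.
(a,b)_∞: sgn(7293)=+, sgn(-36465)=−, so +1.
(a,b)_13: α=3, u≡5; β=5, v≡4 (mod 13); (5|13)=-1, (4|13)=+1; sign (−1)^0·-1^5·+1^3 = -1.
(a,b)_5: α=6, u≡2; β=15, v≡3 (mod 5); (2|5)=-1, (3|5)=-1; sign (−1)^0·-1^15·-1^6 = -1.
(7293, -36465 / ℚ) ramifies at {3, 5, 13, 17}: a division algebra.

[3, 5, 13, 17]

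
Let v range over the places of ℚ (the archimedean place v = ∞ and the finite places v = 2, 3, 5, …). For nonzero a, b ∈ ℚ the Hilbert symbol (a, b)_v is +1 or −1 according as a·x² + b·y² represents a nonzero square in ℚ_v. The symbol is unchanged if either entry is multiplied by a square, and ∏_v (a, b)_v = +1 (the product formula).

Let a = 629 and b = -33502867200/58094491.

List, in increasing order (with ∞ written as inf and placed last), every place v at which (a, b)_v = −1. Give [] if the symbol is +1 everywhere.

[7, 11, 13, 17, 19, 37]

Mod squares: a ≡ 629, b ≡ -437437. Check v ∈ {∞, 2, 3, 5, 7, 11, 13, 17, 19, 23, 37, 47}.
v=5: a=5^0·(≡4), b=5^2·(≡2) mod 5; (4|5)=+1, (2|5)=-1; (−1)^{0·2·2}·(+1)^2·(-1)^0 = +1.
v=23: a=23^0·(≡8), b=23^1·(≡18) mod 23; (8|23)=+1, (18|23)=+1; (−1)^{0·1·11}·(+1)^1·(+1)^0 = +1.
v=17: a=17^1·(≡3), b=17^-2·(≡6) mod 17; (3|17)=-1, (6|17)=-1; (−1)^{1·-2·8}·(-1)^-2·(-1)^1 = -1.
v=47: a=47^0·(≡18), b=47^-2·(≡15) mod 47; (18|47)=+1, (15|47)=-1; (−1)^{0·-2·23}·(+1)^-2·(-1)^0 = +1.
v=19: a=19^0·(≡2), b=19^1·(≡11) mod 19; (2|19)=-1, (11|19)=+1; (−1)^{0·1·9}·(-1)^1·(+1)^0 = -1.
v=11: a=11^0·(≡2), b=11^3·(≡3) mod 11; (2|11)=-1, (3|11)=+1; (−1)^{0·3·5}·(-1)^3·(+1)^0 = -1.
v=7: a=7^0·(≡6), b=7^-1·(≡5) mod 7; (6|7)=-1, (5|7)=-1; (−1)^{0·-1·3}·(-1)^-1·(-1)^0 = -1.
v=2: v_2(a)=0, v_2(b)=8; units ≡ 5, 3 (mod 8); ε·ε+αω+βω = 0·1+0·1+8·1 ≡ 0  ⇒  (a,b)_2 = +1.
v=37: a=37^1·(≡17), b=37^0·(≡23) mod 37; (17|37)=-1, (23|37)=-1; (−1)^{1·0·18}·(-1)^0·(-1)^1 = -1.
v=3: a=3^0·(≡2), b=3^2·(≡2) mod 3; (2|3)=-1, (2|3)=-1; (−1)^{0·2·1}·(-1)^2·(-1)^0 = +1.
v=13: a=13^0·(≡5), b=13^-1·(≡11) mod 13; (5|13)=-1, (11|13)=-1; (−1)^{0·-1·6}·(-1)^-1·(-1)^0 = -1.
v=∞: 629 > 0 and -437437 < 0  ⇒  (a,b)_∞ = +1.
(629, -437437 / ℚ) ramifies at {7, 11, 13, 17, 19, 37}: a division algebra.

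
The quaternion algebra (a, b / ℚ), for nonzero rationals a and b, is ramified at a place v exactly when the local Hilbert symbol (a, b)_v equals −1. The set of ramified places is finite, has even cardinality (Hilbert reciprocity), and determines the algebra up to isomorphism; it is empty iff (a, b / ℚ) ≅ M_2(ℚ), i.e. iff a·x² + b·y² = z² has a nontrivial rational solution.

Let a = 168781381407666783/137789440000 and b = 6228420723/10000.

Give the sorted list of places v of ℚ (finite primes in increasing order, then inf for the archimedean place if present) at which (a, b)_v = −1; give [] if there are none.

[2, 23]

(a, b) ≡ (7, 483) mod (ℚ^×)²; places V = {2, 3, 5, 7, 19, 23, 29, ∞}.
(a,b)_5: α=-4, u≡2; β=-4, v≡3 (mod 5); (2|5)=-1, (3|5)=-1; sign (−1)^0·-1^-4·-1^-4 = +1.
(a,b)_3: α=18, u≡1; β=7, v≡2 (mod 3); (1|3)=+1, (2|3)=-1; sign (−1)^0·+1^7·-1^18 = +1.
(a,b)_19: α=0, u≡4; β=2, v≡14 (mod 19); (4|19)=+1, (14|19)=-1; sign (−1)^0·+1^2·-1^0 = +1.
(a,b)_2: α=-18, β=-4; u≡7, v≡3 (mod 8); ε(u)ε(v)=1·1, αω(v)=-18·1, βω(u)=-4·0; sum ≡ 1  ⇒  -1.
(a,b)_7: α=7, u≡2; β=3, v≡6 (mod 7); (2|7)=+1, (6|7)=-1; sign (−1)^1·+1^3·-1^7 = +1.
(a,b)_29: α=-2, u≡20; β=0, v≡21 (mod 29); (20|29)=+1, (21|29)=-1; sign (−1)^0·+1^0·-1^-2 = +1.
(a,b)_23: α=2, u≡19; β=1, v≡22 (mod 23); (19|23)=-1, (22|23)=-1; sign (−1)^0·-1^1·-1^2 = -1.
(a,b)_∞: sgn(7)=+, sgn(483)=+, so +1.
|Ram(7, 483)| = 2, even; anisotropic at {2, 23}.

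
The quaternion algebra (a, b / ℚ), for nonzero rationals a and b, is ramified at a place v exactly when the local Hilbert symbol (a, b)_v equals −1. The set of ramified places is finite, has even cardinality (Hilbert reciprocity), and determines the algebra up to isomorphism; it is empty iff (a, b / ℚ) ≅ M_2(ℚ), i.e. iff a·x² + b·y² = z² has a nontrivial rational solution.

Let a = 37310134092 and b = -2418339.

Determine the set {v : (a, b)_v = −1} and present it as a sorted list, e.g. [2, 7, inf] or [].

[3, 11, 19, 29]

Mod squares: a ≡ 627, b ≡ -6699. Check v ∈ {∞, 2, 3, 7, 11, 19, 29}.
v=7: a=7^2·(≡1), b=7^1·(≡1) mod 7; (1|7)=+1, (1|7)=+1; (−1)^{2·1·3}·(+1)^1·(+1)^2 = +1.
v=29: a=29^2·(≡15), b=29^1·(≡13) mod 29; (15|29)=-1, (13|29)=+1; (−1)^{2·1·14}·(-1)^1·(+1)^2 = -1.
v=3: a=3^1·(≡2), b=3^1·(≡2) mod 3; (2|3)=-1, (2|3)=-1; (−1)^{1·1·1}·(-1)^1·(-1)^1 = -1.
v=2: v_2(a)=2, v_2(b)=0; units ≡ 3, 5 (mod 8); ε·ε+αω+βω = 1·0+2·1+0·1 ≡ 0  ⇒  (a,b)_2 = +1.
v=11: a=11^1·(≡7), b=11^1·(≡8) mod 11; (7|11)=-1, (8|11)=-1; (−1)^{1·1·5}·(-1)^1·(-1)^1 = -1.
v=19: a=19^3·(≡2), b=19^2·(≡8) mod 19; (2|19)=-1, (8|19)=-1; (−1)^{3·2·9}·(-1)^2·(-1)^3 = -1.
v=∞: 627 > 0 and -6699 < 0  ⇒  (a,b)_∞ = +1.
(627, -6699 / ℚ) ramifies at {3, 11, 19, 29}: a division algebra.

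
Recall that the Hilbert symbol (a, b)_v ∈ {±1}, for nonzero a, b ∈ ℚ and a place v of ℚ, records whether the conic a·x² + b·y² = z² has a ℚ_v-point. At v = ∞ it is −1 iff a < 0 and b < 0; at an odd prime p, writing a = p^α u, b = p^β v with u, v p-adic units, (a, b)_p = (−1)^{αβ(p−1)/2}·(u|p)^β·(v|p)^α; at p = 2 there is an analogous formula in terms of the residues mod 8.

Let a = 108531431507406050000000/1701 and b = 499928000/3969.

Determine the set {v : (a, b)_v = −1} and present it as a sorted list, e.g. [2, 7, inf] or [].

Mod squares: a ≡ 138138, b ≡ 312455. Check v ∈ {∞, 2, 3, 5, 7, 11, 13, 19, 23}.
v=2: v_2(a)=7, v_2(b)=6; units ≡ 5, 7 (mod 8); ε·ε+αω+βω = 0·1+7·0+6·1 ≡ 0  ⇒  (a,b)_2 = +1.
v=∞: 138138 > 0 and 312455 > 0  ⇒  (a,b)_∞ = +1.
v=7: a=7^-1·(≡2), b=7^-2·(≡3) mod 7; (2|7)=+1, (3|7)=-1; (−1)^{-1·-2·3}·(+1)^-2·(-1)^-1 = -1.
v=13: a=13^5·(≡2), b=13^1·(≡6) mod 13; (2|13)=-1, (6|13)=-1; (−1)^{5·1·6}·(-1)^1·(-1)^5 = +1.
v=23: a=23^3·(≡8), b=23^1·(≡15) mod 23; (8|23)=+1, (15|23)=-1; (−1)^{3·1·11}·(+1)^1·(-1)^3 = +1.
v=11: a=11^3·(≡8), b=11^1·(≡9) mod 11; (8|11)=-1, (9|11)=+1; (−1)^{3·1·5}·(-1)^1·(+1)^3 = +1.
v=5: a=5^8·(≡3), b=5^3·(≡1) mod 5; (3|5)=-1, (1|5)=+1; (−1)^{8·3·2}·(-1)^3·(+1)^8 = -1.
v=3: a=3^-5·(≡2), b=3^-4·(≡2) mod 3; (2|3)=-1, (2|3)=-1; (−1)^{-5·-4·1}·(-1)^-4·(-1)^-5 = -1.
v=19: a=19^2·(≡13), b=19^1·(≡18) mod 19; (13|19)=-1, (18|19)=-1; (−1)^{2·1·9}·(-1)^1·(-1)^2 = -1.
Ram(138138, 312455) = {3, 5, 7, 19}; no ℚ_3-point on the conic.

[3, 5, 7, 19]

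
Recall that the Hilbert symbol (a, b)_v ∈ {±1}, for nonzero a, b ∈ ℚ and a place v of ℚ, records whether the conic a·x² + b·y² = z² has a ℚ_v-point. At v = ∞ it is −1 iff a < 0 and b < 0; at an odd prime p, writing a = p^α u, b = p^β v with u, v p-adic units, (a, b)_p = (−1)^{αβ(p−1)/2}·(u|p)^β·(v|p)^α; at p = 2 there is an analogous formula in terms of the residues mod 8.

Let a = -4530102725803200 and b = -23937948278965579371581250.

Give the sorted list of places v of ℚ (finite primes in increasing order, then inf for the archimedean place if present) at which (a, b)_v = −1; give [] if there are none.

[2, 5, 13, 17, 19, 23, 29, inf]

Mod squares: a ≡ -646323, b ≡ -20930. Check v ∈ {∞, 2, 3, 5, 7, 13, 17, 19, 23, 29}.
v=∞: -646323 < 0 and -20930 < 0  ⇒  (a,b)_∞ = -1.
v=2: v_2(a)=6, v_2(b)=1; units ≡ 5, 7 (mod 8); ε·ε+αω+βω = 0·1+6·0+1·1 ≡ 1  ⇒  (a,b)_2 = -1.
v=13: a=13^2·(≡2), b=13^3·(≡5) mod 13; (2|13)=-1, (5|13)=-1; (−1)^{2·3·6}·(-1)^3·(-1)^2 = -1.
v=23: a=23^3·(≡19), b=23^5·(≡11) mod 23; (19|23)=-1, (11|23)=-1; (−1)^{3·5·11}·(-1)^5·(-1)^3 = -1.
v=29: a=29^1·(≡10), b=29^2·(≡17) mod 29; (10|29)=-1, (17|29)=-1; (−1)^{1·2·14}·(-1)^2·(-1)^1 = -1.
v=7: a=7^2·(≡2), b=7^3·(≡6) mod 7; (2|7)=+1, (6|7)=-1; (−1)^{2·3·3}·(+1)^3·(-1)^2 = +1.
v=19: a=19^1·(≡14), b=19^2·(≡12) mod 19; (14|19)=-1, (12|19)=-1; (−1)^{1·2·9}·(-1)^2·(-1)^1 = -1.
v=17: a=17^1·(≡12), b=17^2·(≡6) mod 17; (12|17)=-1, (6|17)=-1; (−1)^{1·2·8}·(-1)^2·(-1)^1 = -1.
v=3: a=3^1·(≡1), b=3^2·(≡1) mod 3; (1|3)=+1, (1|3)=+1; (−1)^{1·2·1}·(+1)^2·(+1)^1 = +1.
v=5: a=5^2·(≡2), b=5^5·(≡4) mod 5; (2|5)=-1, (4|5)=+1; (−1)^{2·5·2}·(-1)^5·(+1)^2 = -1.
Ram(-646323, -20930) = {2, 5, 13, 17, 19, 23, 29, ∞}; no ℚ_2-point on the conic.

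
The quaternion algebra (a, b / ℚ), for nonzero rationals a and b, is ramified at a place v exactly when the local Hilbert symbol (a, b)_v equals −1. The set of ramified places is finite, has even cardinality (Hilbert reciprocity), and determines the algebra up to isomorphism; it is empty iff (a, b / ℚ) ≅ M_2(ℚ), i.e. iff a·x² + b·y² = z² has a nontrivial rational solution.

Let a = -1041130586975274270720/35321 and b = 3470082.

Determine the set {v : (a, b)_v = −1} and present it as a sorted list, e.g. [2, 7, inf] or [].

[2, 3, 5, 11]

(a, b) ≡ (-2242570, 70818) mod (ℚ^×)²; places V = {2, 3, 5, 7, 11, 13, 19, 29, 37, ∞}.
(a,b)_5: α=1, u≡1; β=0, v≡2 (mod 5); (1|5)=+1, (2|5)=-1; sign (−1)^0·+1^0·-1^1 = -1.
(a,b)_37: α=3, u≡33; β=1, v≡28 (mod 37); (33|37)=+1, (28|37)=+1; sign (−1)^0·+1^1·+1^3 = +1.
(a,b)_7: α=2, u≡6; β=2, v≡6 (mod 7); (6|7)=-1, (6|7)=-1; sign (−1)^0·-1^2·-1^2 = +1.
(a,b)_13: α=-2, u≡2; β=0, v≡5 (mod 13); (2|13)=-1, (5|13)=-1; sign (−1)^0·-1^0·-1^-2 = +1.
(a,b)_3: α=8, u≡2; β=1, v≡2 (mod 3); (2|3)=-1, (2|3)=-1; sign (−1)^0·-1^1·-1^8 = -1.
(a,b)_2: α=19, β=1; u≡3, v≡1 (mod 8); ε(u)ε(v)=1·0, αω(v)=19·0, βω(u)=1·1; sum ≡ 1  ⇒  -1.
(a,b)_11: α=-1, u≡3; β=1, v≡4 (mod 11); (3|11)=+1, (4|11)=+1; sign (−1)^1·+1^1·+1^-1 = -1.
(a,b)_∞: sgn(-2242570)=−, sgn(70818)=+, so +1.
(a,b)_29: α=3, u≡4; β=1, v≡4 (mod 29); (4|29)=+1, (4|29)=+1; sign (−1)^0·+1^1·+1^3 = +1.
(a,b)_19: α=-1, u≡1; β=0, v≡17 (mod 19); (1|19)=+1, (17|19)=+1; sign (−1)^0·+1^0·+1^-1 = +1.
|Ram(-2242570, 70818)| = 4, even; anisotropic at {2, 3, 5, 11}.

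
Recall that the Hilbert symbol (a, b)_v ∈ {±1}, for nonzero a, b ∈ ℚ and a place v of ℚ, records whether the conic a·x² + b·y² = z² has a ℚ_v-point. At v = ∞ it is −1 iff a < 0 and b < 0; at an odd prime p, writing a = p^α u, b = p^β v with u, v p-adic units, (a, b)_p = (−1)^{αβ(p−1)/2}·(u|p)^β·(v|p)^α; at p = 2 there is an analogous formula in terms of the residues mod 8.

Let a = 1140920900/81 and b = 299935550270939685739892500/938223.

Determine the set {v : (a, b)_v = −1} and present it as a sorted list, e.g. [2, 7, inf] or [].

[7, 13, 31, 37]

(a, b) ≡ (232841, 5291) mod (ℚ^×)²; places V = {2, 3, 5, 7, 11, 13, 23, 29, 31, 37, ∞}.
(a,b)_11: α=0, u≡5; β=-1, v≡8 (mod 11); (5|11)=+1, (8|11)=-1; sign (−1)^0·+1^-1·-1^0 = +1.
(a,b)_5: α=2, u≡1; β=4, v≡1 (mod 5); (1|5)=+1, (1|5)=+1; sign (−1)^0·+1^4·+1^2 = +1.
(a,b)_29: α=1, u≡9; β=2, v≡25 (mod 29); (9|29)=+1, (25|29)=+1; sign (−1)^0·+1^2·+1^1 = +1.
(a,b)_3: α=-4, u≡2; β=-8, v≡2 (mod 3); (2|3)=-1, (2|3)=-1; sign (−1)^0·-1^-8·-1^-4 = +1.
(a,b)_23: α=0, u≡1; β=2, v≡1 (mod 23); (1|23)=+1, (1|23)=+1; sign (−1)^0·+1^2·+1^0 = +1.
(a,b)_∞: sgn(232841)=+, sgn(5291)=+, so +1.
(a,b)_7: α=3, u≡3; β=8, v≡5 (mod 7); (3|7)=-1, (5|7)=-1; sign (−1)^0·-1^8·-1^3 = -1.
(a,b)_13: α=0, u≡5; β=-1, v≡3 (mod 13); (5|13)=-1, (3|13)=+1; sign (−1)^0·-1^-1·+1^0 = -1.
(a,b)_37: α=1, u≡28; β=3, v≡24 (mod 37); (28|37)=+1, (24|37)=-1; sign (−1)^0·+1^3·-1^1 = -1.
(a,b)_2: α=2, β=2; u≡1, v≡3 (mod 8); ε(u)ε(v)=0·1, αω(v)=2·1, βω(u)=2·0; sum ≡ 0  ⇒  +1.
(a,b)_31: α=1, u≡14; β=4, v≡17 (mod 31); (14|31)=+1, (17|31)=-1; sign (−1)^0·+1^4·-1^1 = -1.
(232841, 5291 / ℚ) ramifies at {7, 13, 31, 37}: a division algebra.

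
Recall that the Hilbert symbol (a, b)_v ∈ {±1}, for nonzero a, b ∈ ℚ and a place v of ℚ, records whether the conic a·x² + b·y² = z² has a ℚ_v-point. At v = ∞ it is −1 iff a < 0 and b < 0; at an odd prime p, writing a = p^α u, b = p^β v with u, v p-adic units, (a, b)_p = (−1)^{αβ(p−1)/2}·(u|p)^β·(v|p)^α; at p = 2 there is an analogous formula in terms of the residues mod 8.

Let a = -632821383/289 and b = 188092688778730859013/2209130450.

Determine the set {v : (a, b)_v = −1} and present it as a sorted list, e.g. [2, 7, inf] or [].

(a, b) ≡ (-87, 186) mod (ℚ^×)²; places V = {2, 3, 5, 11, 17, 19, 23, 29, 31, ∞}.
(a,b)_∞: sgn(-87)=−, sgn(186)=+, so +1.
(a,b)_2: α=0, β=-1; u≡1, v≡5 (mod 8); ε(u)ε(v)=0·0, αω(v)=0·1, βω(u)=-1·0; sum ≡ 0  ⇒  +1.
(a,b)_3: α=3, u≡1; β=5, v≡2 (mod 3); (1|3)=+1, (2|3)=-1; sign (−1)^1·+1^5·-1^3 = +1.
(a,b)_19: α=0, u≡2; β=2, v≡12 (mod 19); (2|19)=-1, (12|19)=-1; sign (−1)^0·-1^2·-1^0 = +1.
(a,b)_11: α=0, u≡5; β=2, v≡2 (mod 11); (5|11)=+1, (2|11)=-1; sign (−1)^0·+1^2·-1^0 = +1.
(a,b)_17: α=-2, u≡13; β=-4, v≡9 (mod 17); (13|17)=+1, (9|17)=+1; sign (−1)^0·+1^-4·+1^-2 = +1.
(a,b)_31: α=2, u≡3; β=3, v≡23 (mod 31); (3|31)=-1, (23|31)=-1; sign (−1)^0·-1^3·-1^2 = -1.
(a,b)_23: α=0, u≡5; β=-2, v≡2 (mod 23); (5|23)=-1, (2|23)=+1; sign (−1)^0·-1^-2·+1^0 = +1.
(a,b)_5: α=0, u≡3; β=-2, v≡1 (mod 5); (3|5)=-1, (1|5)=+1; sign (−1)^0·-1^-2·+1^0 = +1.
(a,b)_29: α=3, u≡21; β=6, v≡18 (mod 29); (21|29)=-1, (18|29)=-1; sign (−1)^0·-1^6·-1^3 = -1.
|Ram(-87, 186)| = 2, even; anisotropic at {29, 31}.

[29, 31]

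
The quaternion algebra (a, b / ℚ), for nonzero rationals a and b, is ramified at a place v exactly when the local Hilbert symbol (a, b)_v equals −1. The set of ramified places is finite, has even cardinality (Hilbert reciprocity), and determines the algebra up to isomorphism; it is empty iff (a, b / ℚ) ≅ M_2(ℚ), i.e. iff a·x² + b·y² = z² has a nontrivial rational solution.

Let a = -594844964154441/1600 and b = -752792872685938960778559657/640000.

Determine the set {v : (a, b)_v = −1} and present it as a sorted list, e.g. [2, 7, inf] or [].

Mod squares: a ≡ -100529, b ≡ -777. Check v ∈ {∞, 2, 3, 5, 7, 11, 13, 19, 37}.
v=5: a=5^-2·(≡1), b=5^-4·(≡2) mod 5; (1|5)=+1, (2|5)=-1; (−1)^{-2·-4·2}·(+1)^-4·(-1)^-2 = +1.
v=7: a=7^2·(≡3), b=7^1·(≡4) mod 7; (3|7)=-1, (4|7)=+1; (−1)^{2·1·3}·(-1)^1·(+1)^2 = -1.
v=2: v_2(a)=-6, v_2(b)=-10; units ≡ 7, 7 (mod 8); ε·ε+αω+βω = 1·1+-6·0+-10·0 ≡ 1  ⇒  (a,b)_2 = -1.
v=37: a=37^3·(≡28), b=37^5·(≡28) mod 37; (28|37)=+1, (28|37)=+1; (−1)^{3·5·18}·(+1)^5·(+1)^3 = +1.
v=3: a=3^6·(≡1), b=3^15·(≡2) mod 3; (1|3)=+1, (2|3)=-1; (−1)^{6·15·1}·(+1)^15·(-1)^6 = +1.
v=11: a=11^3·(≡8), b=11^6·(≡5) mod 11; (8|11)=-1, (5|11)=+1; (−1)^{3·6·5}·(-1)^6·(+1)^3 = +1.
v=13: a=13^1·(≡8), b=13^2·(≡10) mod 13; (8|13)=-1, (10|13)=+1; (−1)^{1·2·6}·(-1)^2·(+1)^1 = +1.
v=∞: -100529 < 0 and -777 < 0  ⇒  (a,b)_∞ = -1.
v=19: a=19^1·(≡8), b=19^2·(≡15) mod 19; (8|19)=-1, (15|19)=-1; (−1)^{1·2·9}·(-1)^2·(-1)^1 = -1.
(-100529, -777 / ℚ) ramifies at {2, 7, 19, ∞}: a division algebra.

[2, 7, 19, inf]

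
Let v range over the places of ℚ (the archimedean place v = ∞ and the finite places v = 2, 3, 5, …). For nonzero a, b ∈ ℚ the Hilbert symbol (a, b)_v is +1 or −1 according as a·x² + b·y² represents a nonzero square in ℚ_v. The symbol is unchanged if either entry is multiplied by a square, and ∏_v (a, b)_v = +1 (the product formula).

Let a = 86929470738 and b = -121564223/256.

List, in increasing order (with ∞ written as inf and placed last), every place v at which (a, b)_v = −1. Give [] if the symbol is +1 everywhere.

[11, 19]

Mod squares: a ≡ 418, b ≡ -23. Check v ∈ {∞, 2, 3, 11, 19, 23}.
v=11: a=11^3·(≡9), b=11^4·(≡8) mod 11; (9|11)=+1, (8|11)=-1; (−1)^{3·4·5}·(+1)^4·(-1)^3 = -1.
v=∞: 418 > 0 and -23 < 0  ⇒  (a,b)_∞ = +1.
v=23: a=23^2·(≡6), b=23^1·(≡15) mod 23; (6|23)=+1, (15|23)=-1; (−1)^{2·1·11}·(+1)^1·(-1)^2 = +1.
v=19: a=19^3·(≡3), b=19^2·(≡12) mod 19; (3|19)=-1, (12|19)=-1; (−1)^{3·2·9}·(-1)^2·(-1)^3 = -1.
v=2: v_2(a)=1, v_2(b)=-8; units ≡ 1, 1 (mod 8); ε·ε+αω+βω = 0·0+1·0+-8·0 ≡ 0  ⇒  (a,b)_2 = +1.
v=3: a=3^2·(≡1), b=3^0·(≡1) mod 3; (1|3)=+1, (1|3)=+1; (−1)^{2·0·1}·(+1)^0·(+1)^2 = +1.
|Ram(418, -23)| = 2, even; anisotropic at {11, 19}.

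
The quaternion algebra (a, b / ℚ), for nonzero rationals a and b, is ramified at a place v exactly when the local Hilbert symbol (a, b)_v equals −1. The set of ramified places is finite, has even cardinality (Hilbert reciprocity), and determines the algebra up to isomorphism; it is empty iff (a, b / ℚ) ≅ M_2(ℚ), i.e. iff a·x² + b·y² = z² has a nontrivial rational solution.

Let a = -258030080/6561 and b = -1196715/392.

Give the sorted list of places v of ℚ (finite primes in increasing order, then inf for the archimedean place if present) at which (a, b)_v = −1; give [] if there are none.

(a, b) ≡ (-170, -6630) mod (ℚ^×)²; places V = {2, 3, 5, 7, 11, 13, 17, 19, ∞}.
(a,b)_13: α=0, u≡12; β=1, v≡12 (mod 13); (12|13)=+1, (12|13)=+1; sign (−1)^0·+1^1·+1^0 = +1.
(a,b)_3: α=-8, u≡1; β=1, v≡1 (mod 3); (1|3)=+1, (1|3)=+1; sign (−1)^0·+1^1·+1^-8 = +1.
(a,b)_∞: sgn(-170)=−, sgn(-6630)=−, so -1.
(a,b)_17: α=1, u≡11; β=1, v≡2 (mod 17); (11|17)=-1, (2|17)=+1; sign (−1)^0·-1^1·+1^1 = -1.
(a,b)_5: α=1, u≡4; β=1, v≡1 (mod 5); (4|5)=+1, (1|5)=+1; sign (−1)^0·+1^1·+1^1 = +1.
(a,b)_7: α=2, u≡6; β=-2, v≡5 (mod 7); (6|7)=-1, (5|7)=-1; sign (−1)^0·-1^-2·-1^2 = +1.
(a,b)_19: α=0, u≡11; β=2, v≡4 (mod 19); (11|19)=+1, (4|19)=+1; sign (−1)^0·+1^2·+1^0 = +1.
(a,b)_11: α=2, u≡7; β=0, v≡9 (mod 11); (7|11)=-1, (9|11)=+1; sign (−1)^0·-1^0·+1^2 = +1.
(a,b)_2: α=9, β=-3; u≡3, v≡5 (mod 8); ε(u)ε(v)=1·0, αω(v)=9·1, βω(u)=-3·1; sum ≡ 0  ⇒  +1.
Ram(-170, -6630) = {17, ∞}; no ℚ_17-point on the conic.

[17, inf]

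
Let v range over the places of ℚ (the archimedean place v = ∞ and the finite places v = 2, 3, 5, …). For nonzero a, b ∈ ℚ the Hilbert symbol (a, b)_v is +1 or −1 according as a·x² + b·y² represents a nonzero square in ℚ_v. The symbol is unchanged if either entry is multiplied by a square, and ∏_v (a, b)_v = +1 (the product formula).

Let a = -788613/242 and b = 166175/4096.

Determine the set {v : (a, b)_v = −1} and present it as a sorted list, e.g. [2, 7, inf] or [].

Mod squares: a ≡ -714, b ≡ 23. Check v ∈ {∞, 2, 3, 5, 7, 11, 17, 23, 47}.
v=7: a=7^1·(≡5), b=7^0·(≡2) mod 7; (5|7)=-1, (2|7)=+1; (−1)^{1·0·3}·(-1)^0·(+1)^1 = +1.
v=11: a=11^-2·(≡5), b=11^0·(≡5) mod 11; (5|11)=+1, (5|11)=+1; (−1)^{-2·0·5}·(+1)^0·(+1)^-2 = +1.
v=17: a=17^1·(≡1), b=17^2·(≡3) mod 17; (1|17)=+1, (3|17)=-1; (−1)^{1·2·8}·(+1)^2·(-1)^1 = -1.
v=3: a=3^1·(≡2), b=3^0·(≡2) mod 3; (2|3)=-1, (2|3)=-1; (−1)^{1·0·1}·(-1)^0·(-1)^1 = -1.
v=5: a=5^0·(≡1), b=5^2·(≡2) mod 5; (1|5)=+1, (2|5)=-1; (−1)^{0·2·2}·(+1)^2·(-1)^0 = +1.
v=∞: -714 < 0 and 23 > 0  ⇒  (a,b)_∞ = +1.
v=47: a=47^2·(≡43), b=47^0·(≡11) mod 47; (43|47)=-1, (11|47)=-1; (−1)^{2·0·23}·(-1)^0·(-1)^2 = +1.
v=2: v_2(a)=-1, v_2(b)=-12; units ≡ 3, 7 (mod 8); ε·ε+αω+βω = 1·1+-1·0+-12·1 ≡ 1  ⇒  (a,b)_2 = -1.
v=23: a=23^0·(≡22), b=23^1·(≡13) mod 23; (22|23)=-1, (13|23)=+1; (−1)^{0·1·11}·(-1)^1·(+1)^0 = -1.
|Ram(-714, 23)| = 4, even; anisotropic at {2, 3, 17, 23}.

[2, 3, 17, 23]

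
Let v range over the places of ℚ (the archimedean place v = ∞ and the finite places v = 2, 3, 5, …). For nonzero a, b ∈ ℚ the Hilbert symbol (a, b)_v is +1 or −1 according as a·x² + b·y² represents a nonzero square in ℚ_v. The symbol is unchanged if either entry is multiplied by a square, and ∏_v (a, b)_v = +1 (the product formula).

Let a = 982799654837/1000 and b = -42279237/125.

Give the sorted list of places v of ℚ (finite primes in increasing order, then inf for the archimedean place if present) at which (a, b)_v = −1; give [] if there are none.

Mod squares: a ≡ 27170, b ≡ -385. Check v ∈ {∞, 2, 3, 5, 7, 11, 13, 19}.
v=2: v_2(a)=-3, v_2(b)=0; units ≡ 1, 7 (mod 8); ε·ε+αω+βω = 0·1+-3·0+0·0 ≡ 0  ⇒  (a,b)_2 = +1.
v=3: a=3^0·(≡2), b=3^2·(≡2) mod 3; (2|3)=-1, (2|3)=-1; (−1)^{0·2·1}·(-1)^2·(-1)^0 = +1.
v=5: a=5^-3·(≡4), b=5^-3·(≡3) mod 5; (4|5)=+1, (3|5)=-1; (−1)^{-3·-3·2}·(+1)^-3·(-1)^-3 = -1.
v=13: a=13^3·(≡3), b=13^2·(≡8) mod 13; (3|13)=+1, (8|13)=-1; (−1)^{3·2·6}·(+1)^2·(-1)^3 = -1.
v=11: a=11^3·(≡2), b=11^1·(≡5) mod 11; (2|11)=-1, (5|11)=+1; (−1)^{3·1·5}·(-1)^1·(+1)^3 = +1.
v=7: a=7^2·(≡6), b=7^1·(≡4) mod 7; (6|7)=-1, (4|7)=+1; (−1)^{2·1·3}·(-1)^1·(+1)^2 = -1.
v=19: a=19^3·(≡11), b=19^2·(≡12) mod 19; (11|19)=+1, (12|19)=-1; (−1)^{3·2·9}·(+1)^2·(-1)^3 = -1.
v=∞: 27170 > 0 and -385 < 0  ⇒  (a,b)_∞ = +1.
Ram(27170, -385) = {5, 7, 13, 19}; no ℚ_5-point on the conic.

[5, 7, 13, 19]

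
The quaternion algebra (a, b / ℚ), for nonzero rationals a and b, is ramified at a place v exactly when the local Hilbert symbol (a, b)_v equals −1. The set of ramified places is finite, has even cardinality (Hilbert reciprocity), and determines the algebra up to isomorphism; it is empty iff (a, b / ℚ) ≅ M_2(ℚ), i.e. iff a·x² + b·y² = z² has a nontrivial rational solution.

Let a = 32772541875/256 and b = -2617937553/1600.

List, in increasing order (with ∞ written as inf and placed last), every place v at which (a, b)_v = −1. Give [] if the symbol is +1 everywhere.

[2, 3, 11, 47]

Mod squares: a ≡ 99123, b ≡ -1090353. Check v ∈ {∞, 2, 3, 5, 7, 11, 19, 23, 37, 47}.
v=3: a=3^1·(≡2), b=3^1·(≡2) mod 3; (2|3)=-1, (2|3)=-1; (−1)^{1·1·1}·(-1)^1·(-1)^1 = -1.
v=37: a=37^1·(≡35), b=37^1·(≡24) mod 37; (35|37)=-1, (24|37)=-1; (−1)^{1·1·18}·(-1)^1·(-1)^1 = +1.
v=19: a=19^1·(≡1), b=19^1·(≡2) mod 19; (1|19)=+1, (2|19)=-1; (−1)^{1·1·9}·(+1)^1·(-1)^1 = +1.
v=7: a=7^0·(≡6), b=7^4·(≡4) mod 7; (6|7)=-1, (4|7)=+1; (−1)^{0·4·3}·(-1)^4·(+1)^0 = +1.
v=23: a=23^2·(≡6), b=23^0·(≡2) mod 23; (6|23)=+1, (2|23)=+1; (−1)^{2·0·11}·(+1)^0·(+1)^2 = +1.
v=∞: 99123 > 0 and -1090353 < 0  ⇒  (a,b)_∞ = +1.
v=11: a=11^0·(≡6), b=11^1·(≡1) mod 11; (6|11)=-1, (1|11)=+1; (−1)^{0·1·5}·(-1)^1·(+1)^0 = -1.
v=2: v_2(a)=-8, v_2(b)=-6; units ≡ 3, 7 (mod 8); ε·ε+αω+βω = 1·1+-8·0+-6·1 ≡ 1  ⇒  (a,b)_2 = -1.
v=47: a=47^1·(≡46), b=47^1·(≡38) mod 47; (46|47)=-1, (38|47)=-1; (−1)^{1·1·23}·(-1)^1·(-1)^1 = -1.
v=5: a=5^4·(≡2), b=5^-2·(≡3) mod 5; (2|5)=-1, (3|5)=-1; (−1)^{4·-2·2}·(-1)^-2·(-1)^4 = +1.
|Ram(99123, -1090353)| = 4, even; anisotropic at {2, 3, 11, 47}.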